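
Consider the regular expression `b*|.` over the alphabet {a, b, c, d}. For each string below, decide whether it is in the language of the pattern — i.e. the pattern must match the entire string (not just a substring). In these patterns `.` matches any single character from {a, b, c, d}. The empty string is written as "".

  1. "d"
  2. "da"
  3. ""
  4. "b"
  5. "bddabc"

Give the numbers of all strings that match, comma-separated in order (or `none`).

1 → match
2 → no match
3 → match
4 → match
5 → no match

1, 3, 4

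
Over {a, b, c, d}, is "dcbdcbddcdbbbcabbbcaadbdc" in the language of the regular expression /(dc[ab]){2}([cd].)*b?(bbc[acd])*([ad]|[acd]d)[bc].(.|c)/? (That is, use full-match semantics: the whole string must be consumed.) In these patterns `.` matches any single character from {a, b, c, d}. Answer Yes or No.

No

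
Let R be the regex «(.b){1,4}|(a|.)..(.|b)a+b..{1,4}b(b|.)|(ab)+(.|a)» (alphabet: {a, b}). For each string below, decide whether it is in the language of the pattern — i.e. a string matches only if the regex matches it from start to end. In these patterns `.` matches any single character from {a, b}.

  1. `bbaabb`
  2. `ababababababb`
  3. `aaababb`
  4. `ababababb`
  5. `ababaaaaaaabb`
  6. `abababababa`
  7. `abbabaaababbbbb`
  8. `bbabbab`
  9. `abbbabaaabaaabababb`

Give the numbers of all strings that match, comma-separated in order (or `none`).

1 → no match
2 → match
3 → no match
4 → match
5 → no match
6 → match
7 → no match
8 → no match
9 → no match

2, 4, 6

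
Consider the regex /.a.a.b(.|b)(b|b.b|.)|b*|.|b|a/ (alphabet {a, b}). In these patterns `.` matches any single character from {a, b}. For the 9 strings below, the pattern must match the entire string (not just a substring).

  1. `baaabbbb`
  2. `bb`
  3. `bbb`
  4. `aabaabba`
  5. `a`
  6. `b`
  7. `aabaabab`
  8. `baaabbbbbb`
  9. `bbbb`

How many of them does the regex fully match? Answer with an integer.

9

1 → match
2 → match
3 → match
4 → match
5 → match
6 → match
7 → match
8 → match
9 → match
Total matched: 9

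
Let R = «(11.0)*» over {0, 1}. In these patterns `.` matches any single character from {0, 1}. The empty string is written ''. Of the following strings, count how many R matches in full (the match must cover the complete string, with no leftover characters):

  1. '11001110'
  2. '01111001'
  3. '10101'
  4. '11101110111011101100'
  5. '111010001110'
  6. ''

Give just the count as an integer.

3

1. '11001110' → match
2. '01111001' → no match
3. '10101' → no match
4 → match
5. '111010001110' → no match
6. '' → match
Total matched: 3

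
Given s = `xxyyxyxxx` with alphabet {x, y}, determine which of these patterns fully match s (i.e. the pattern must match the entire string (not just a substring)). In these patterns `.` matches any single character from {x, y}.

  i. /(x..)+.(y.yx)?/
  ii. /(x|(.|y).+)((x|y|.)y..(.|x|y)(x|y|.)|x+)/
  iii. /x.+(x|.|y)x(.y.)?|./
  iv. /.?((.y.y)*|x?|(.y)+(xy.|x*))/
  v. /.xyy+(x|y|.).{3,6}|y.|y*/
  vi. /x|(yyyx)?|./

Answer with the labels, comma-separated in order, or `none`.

ii, iii, v

i → no match
ii → match
iii → match
iv → no match
v → match
vi → no match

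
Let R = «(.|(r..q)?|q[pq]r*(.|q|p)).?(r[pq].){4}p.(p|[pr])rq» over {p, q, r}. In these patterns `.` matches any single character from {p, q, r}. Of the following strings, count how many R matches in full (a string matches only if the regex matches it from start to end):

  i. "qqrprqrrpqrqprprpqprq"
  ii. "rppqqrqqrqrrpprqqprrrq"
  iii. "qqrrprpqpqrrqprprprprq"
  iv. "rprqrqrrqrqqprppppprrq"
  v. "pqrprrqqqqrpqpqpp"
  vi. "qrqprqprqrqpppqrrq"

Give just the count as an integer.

2

i → match
ii → match
iii → no match
iv → no match
v → no match — must end with "rq"
vi → no match
Total matched: 2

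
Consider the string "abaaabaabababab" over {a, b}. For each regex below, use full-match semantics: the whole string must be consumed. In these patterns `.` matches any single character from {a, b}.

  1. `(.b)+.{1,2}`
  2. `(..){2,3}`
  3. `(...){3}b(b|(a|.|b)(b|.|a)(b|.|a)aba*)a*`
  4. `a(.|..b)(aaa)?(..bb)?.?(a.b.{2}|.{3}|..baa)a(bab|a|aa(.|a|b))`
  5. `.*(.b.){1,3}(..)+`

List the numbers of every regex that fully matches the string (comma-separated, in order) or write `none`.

4, 5

1 → no match
2 → no match
3 → no match
4 → match
5 → match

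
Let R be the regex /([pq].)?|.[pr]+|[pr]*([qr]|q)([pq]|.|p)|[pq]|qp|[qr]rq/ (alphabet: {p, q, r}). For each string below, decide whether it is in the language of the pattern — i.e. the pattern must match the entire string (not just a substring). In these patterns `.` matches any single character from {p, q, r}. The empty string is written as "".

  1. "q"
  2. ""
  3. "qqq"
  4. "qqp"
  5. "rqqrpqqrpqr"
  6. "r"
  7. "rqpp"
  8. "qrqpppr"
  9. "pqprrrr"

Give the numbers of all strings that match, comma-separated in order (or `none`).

1 → match
2 → match
3 → no match
4 → no match
5 → no match
6 → no match
7 → no match
8 → no match
9 → no match

1, 2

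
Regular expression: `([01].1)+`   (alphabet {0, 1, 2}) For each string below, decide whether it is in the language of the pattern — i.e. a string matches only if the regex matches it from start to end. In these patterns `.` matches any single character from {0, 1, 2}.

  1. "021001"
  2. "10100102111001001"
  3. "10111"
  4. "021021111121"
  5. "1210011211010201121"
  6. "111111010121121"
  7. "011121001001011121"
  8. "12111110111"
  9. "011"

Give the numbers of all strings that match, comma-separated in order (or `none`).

1, 4, 7, 9

1. "021001" → match
2 → no match
3. "10111" → no match
4. "021021111121" → match
5 → no match
6 → no match
7 → match
8. "12111110111" → no match
9. "011" → match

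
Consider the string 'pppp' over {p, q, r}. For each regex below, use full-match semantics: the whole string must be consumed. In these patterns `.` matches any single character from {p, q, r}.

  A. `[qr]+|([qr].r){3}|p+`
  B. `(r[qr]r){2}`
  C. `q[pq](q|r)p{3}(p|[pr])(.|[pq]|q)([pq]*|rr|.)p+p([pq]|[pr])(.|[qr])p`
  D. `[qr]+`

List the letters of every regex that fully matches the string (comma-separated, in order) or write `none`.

A → match
B → no match — must start with 'r'
C → no match — must start with 'q'
D → no match

A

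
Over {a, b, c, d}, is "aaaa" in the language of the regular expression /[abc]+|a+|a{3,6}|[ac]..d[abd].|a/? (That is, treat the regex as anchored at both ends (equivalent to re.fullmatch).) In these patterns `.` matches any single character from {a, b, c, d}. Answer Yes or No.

Yes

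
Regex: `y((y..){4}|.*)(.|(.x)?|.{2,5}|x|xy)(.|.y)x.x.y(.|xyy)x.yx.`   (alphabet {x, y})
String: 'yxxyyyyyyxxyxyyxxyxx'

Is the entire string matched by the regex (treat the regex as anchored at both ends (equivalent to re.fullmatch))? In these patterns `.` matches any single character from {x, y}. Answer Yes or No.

No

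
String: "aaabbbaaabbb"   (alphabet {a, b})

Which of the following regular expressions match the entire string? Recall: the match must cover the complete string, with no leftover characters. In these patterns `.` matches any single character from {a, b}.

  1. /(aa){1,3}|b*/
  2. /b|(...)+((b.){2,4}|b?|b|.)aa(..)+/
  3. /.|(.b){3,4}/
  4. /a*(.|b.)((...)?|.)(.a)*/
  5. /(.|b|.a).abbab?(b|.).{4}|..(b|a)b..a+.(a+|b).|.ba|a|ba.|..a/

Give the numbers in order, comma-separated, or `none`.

1 → no match
2 → match
3 → no match
4 → no match
5 → match

2, 5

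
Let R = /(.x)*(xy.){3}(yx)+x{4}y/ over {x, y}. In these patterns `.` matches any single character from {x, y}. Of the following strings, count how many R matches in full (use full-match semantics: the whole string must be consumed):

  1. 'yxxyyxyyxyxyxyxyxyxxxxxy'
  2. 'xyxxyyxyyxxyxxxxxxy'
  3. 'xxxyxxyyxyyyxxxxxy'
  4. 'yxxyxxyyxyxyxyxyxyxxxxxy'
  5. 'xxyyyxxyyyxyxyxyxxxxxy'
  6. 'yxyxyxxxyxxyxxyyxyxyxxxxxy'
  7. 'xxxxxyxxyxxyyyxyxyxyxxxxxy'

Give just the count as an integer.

1 → match
2 → no match
3 → match
4 → match
5 → no match
6 → match
7 → match
Total matched: 5

5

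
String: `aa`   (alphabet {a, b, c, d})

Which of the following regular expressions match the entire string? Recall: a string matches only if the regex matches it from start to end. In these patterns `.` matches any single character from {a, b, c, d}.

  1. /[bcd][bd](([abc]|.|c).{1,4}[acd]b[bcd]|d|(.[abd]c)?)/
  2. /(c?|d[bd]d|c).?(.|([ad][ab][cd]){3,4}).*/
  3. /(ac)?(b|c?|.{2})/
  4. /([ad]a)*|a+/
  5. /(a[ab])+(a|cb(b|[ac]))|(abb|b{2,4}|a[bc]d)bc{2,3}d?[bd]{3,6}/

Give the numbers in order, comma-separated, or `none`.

2, 3, 4

1 → no match
2 → match
3 → match
4 → match
5 → no match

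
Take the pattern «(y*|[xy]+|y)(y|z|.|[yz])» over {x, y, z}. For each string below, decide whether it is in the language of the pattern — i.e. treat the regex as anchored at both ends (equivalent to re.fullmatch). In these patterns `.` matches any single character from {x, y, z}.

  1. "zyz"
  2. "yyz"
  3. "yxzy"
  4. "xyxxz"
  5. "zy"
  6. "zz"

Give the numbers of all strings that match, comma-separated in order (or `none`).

1 → no match
2 → match
3 → no match
4 → match
5 → no match
6 → no match

2, 4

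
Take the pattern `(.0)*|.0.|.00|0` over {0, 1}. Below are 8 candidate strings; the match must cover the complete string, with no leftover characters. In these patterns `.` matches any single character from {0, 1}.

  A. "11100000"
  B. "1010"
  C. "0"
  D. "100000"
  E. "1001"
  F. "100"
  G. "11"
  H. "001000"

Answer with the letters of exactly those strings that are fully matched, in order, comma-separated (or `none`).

A → no match
B → match
C → match
D → match
E → no match
F → match
G → no match
H → match

B, C, D, F, H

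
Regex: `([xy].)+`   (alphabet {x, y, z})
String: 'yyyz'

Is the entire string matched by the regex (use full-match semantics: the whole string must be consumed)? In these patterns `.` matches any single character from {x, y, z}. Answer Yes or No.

Yes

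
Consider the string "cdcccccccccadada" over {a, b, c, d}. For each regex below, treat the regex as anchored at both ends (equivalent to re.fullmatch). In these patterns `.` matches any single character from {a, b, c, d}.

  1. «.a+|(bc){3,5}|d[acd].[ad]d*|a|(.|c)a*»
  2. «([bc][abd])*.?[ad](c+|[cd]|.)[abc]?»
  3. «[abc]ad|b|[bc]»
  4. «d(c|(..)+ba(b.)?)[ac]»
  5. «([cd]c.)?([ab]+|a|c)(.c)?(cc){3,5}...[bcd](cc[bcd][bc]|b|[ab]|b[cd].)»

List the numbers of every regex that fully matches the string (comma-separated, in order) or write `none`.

1 → no match
2 → no match
3 → no match
4 → no match — must start with "d"
5 → match

5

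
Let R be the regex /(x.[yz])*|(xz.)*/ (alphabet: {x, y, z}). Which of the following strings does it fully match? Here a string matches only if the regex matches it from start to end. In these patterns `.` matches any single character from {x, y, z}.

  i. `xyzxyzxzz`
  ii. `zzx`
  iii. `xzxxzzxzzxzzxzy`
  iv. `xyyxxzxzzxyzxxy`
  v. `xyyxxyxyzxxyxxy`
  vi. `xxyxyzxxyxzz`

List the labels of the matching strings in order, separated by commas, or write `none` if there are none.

i, iii, iv, v, vi

i. `xyzxyzxzz` → match
ii. `zzx` → no match
iii → match
iv → match
v → match
vi. `xxyxyzxxyxzz` → match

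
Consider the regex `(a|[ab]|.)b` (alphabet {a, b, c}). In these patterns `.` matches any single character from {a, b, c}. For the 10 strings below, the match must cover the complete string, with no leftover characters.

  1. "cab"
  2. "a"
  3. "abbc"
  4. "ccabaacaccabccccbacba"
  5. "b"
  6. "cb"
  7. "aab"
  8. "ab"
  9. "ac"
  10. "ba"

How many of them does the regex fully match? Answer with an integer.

2

1 → no match
2 → no match — must end with "b"
3 → no match — must end with "b"
4 → no match — must end with "b"
5 → no match
6 → match
7 → no match
8 → match
9 → no match — must end with "b"
10 → no match — must end with "b"
Total matched: 2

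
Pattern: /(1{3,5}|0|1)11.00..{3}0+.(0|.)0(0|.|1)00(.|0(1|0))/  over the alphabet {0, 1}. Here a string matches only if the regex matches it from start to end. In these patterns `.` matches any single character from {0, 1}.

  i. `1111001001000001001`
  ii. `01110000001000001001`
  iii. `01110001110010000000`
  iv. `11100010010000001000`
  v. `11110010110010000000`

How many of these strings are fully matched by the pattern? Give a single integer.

4

i → match
ii → no match
iii → match
iv → match
v → match
Total matched: 4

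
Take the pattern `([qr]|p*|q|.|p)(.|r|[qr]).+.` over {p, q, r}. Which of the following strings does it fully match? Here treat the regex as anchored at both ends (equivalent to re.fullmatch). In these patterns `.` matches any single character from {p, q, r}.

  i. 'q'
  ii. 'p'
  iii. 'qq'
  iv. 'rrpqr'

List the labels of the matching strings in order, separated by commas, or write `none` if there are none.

iv

i → no match
ii → no match
iii → no match
iv → match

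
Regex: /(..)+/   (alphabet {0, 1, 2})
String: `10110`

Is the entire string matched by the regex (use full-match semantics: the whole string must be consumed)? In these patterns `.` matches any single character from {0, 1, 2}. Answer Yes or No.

No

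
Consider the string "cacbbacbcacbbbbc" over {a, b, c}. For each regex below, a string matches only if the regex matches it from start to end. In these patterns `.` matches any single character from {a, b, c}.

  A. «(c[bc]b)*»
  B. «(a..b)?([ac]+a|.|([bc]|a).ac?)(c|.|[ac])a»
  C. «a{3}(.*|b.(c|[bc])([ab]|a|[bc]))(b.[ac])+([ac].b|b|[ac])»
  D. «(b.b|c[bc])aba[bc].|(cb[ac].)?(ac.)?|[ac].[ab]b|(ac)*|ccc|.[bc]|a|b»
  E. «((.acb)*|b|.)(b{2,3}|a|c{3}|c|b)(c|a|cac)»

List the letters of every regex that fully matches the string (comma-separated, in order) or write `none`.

E

A → no match
B → no match — must end with "a"
C → no match — must start with "a"
D → no match
E → match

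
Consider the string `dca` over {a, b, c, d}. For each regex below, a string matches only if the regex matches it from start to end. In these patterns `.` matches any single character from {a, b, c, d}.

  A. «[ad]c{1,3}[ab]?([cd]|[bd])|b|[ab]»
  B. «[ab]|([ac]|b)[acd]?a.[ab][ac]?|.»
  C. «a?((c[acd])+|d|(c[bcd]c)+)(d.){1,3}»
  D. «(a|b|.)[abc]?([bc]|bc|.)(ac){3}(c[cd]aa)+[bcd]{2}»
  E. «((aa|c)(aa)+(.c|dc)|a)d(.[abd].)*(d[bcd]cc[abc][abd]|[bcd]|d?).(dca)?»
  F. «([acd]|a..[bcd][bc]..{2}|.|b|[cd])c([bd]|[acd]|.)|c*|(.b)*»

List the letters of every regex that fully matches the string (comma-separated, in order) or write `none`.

A → no match
B → no match
C → no match
D → no match
E → no match
F → match

F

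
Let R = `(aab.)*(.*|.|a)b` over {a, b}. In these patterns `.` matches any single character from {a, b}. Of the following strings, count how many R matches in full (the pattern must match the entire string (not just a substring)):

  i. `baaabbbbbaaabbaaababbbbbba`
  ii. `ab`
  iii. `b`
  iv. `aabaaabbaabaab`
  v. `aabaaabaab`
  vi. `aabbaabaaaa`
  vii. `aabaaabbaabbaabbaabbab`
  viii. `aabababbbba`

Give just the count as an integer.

i → no match — must end with `b`
ii → match
iii → match
iv → match
v → match
vi → no match — must end with `b`
vii → match
viii → no match — must end with `b`
Total matched: 5

5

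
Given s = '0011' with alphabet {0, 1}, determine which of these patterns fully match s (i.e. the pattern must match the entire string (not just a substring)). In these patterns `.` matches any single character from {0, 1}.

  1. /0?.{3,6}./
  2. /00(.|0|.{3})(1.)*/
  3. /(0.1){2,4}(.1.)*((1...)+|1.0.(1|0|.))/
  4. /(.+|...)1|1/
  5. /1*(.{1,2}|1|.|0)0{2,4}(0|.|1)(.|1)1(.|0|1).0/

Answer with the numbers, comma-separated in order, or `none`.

1, 4

1 → match
2 → no match
3 → no match
4 → match
5 → no match — must end with '0'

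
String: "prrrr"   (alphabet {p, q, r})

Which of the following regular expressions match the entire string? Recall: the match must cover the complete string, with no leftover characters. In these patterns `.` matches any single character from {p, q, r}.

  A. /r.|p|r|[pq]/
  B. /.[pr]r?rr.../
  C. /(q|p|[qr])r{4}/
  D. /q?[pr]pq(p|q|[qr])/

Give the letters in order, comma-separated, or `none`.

C

A → no match
B → no match
C → match
D → no match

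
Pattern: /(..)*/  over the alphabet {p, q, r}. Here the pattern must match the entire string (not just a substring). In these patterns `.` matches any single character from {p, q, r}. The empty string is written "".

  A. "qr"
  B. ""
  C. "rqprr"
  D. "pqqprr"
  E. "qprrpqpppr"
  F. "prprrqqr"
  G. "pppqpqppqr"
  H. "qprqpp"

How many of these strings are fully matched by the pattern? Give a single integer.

A → match
B → match
C → no match
D → match
E → match
F → match
G → match
H → match
Total matched: 7

7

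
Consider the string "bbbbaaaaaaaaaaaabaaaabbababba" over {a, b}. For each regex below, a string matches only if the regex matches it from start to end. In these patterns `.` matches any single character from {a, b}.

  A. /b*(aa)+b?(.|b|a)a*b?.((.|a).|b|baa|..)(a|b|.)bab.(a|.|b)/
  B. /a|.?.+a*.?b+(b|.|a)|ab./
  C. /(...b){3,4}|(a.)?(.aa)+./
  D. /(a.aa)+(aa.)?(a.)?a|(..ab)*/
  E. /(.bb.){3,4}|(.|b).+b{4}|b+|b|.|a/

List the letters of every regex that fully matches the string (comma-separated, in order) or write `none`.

A, B

A → match
B → match
C → no match
D → no match
E → no match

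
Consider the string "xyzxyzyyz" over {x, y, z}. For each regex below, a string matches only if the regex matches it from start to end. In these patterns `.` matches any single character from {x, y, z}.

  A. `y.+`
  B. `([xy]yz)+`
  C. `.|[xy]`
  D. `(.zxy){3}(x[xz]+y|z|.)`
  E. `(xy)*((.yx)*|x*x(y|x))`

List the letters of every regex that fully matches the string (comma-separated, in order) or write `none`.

A → no match — must start with "y"
B → match
C → no match
D → no match
E → no match

B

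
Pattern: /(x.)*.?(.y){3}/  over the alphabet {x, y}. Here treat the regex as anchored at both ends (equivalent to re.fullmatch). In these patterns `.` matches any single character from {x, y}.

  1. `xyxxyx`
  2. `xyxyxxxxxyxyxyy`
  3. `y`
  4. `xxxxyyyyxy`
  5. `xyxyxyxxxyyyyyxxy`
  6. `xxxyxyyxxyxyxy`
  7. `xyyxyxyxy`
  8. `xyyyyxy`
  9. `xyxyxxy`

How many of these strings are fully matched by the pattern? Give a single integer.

3

1. `xyxxyx` → no match — must end with `y`
2 → no match
3. `y` → no match
4. `xxxxyyyyxy` → match
5 → no match
6 → no match
7. `xyyxyxyxy` → match
8. `xyyyyxy` → match
9. `xyxyxxy` → no match
Total matched: 3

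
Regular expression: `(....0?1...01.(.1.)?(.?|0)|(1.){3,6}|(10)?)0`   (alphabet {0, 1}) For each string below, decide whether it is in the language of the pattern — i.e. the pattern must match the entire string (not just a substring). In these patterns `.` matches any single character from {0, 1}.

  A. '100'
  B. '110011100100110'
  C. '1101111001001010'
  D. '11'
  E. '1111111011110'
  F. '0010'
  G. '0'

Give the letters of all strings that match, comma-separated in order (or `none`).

A, B, C, E, G

A → match
B → match
C → match
D → no match — must end with '0'
E → match
F → no match
G → match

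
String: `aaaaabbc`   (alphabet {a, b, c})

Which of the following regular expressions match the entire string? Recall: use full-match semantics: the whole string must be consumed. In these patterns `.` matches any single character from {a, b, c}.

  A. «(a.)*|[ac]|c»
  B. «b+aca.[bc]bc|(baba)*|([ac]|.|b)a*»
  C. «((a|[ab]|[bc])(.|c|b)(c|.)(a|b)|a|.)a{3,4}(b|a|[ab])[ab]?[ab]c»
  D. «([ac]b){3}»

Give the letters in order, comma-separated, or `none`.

A → no match
B → no match
C → match
D → no match — must end with `b`

C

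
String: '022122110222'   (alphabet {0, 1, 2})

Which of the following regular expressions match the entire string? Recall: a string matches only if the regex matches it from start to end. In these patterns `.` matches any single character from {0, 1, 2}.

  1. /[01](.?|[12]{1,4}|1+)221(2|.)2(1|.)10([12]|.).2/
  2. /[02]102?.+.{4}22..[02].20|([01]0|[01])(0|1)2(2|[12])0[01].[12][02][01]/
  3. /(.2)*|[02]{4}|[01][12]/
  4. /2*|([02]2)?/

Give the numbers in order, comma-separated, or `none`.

1

1 → match
2 → no match
3 → no match
4 → no match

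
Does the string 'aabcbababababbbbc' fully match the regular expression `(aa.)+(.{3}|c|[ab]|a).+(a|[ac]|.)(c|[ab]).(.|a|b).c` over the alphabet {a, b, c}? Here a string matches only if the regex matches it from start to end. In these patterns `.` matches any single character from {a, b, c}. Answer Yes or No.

Yes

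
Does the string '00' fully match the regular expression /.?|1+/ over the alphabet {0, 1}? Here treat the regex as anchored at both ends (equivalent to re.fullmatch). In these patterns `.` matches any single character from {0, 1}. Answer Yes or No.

No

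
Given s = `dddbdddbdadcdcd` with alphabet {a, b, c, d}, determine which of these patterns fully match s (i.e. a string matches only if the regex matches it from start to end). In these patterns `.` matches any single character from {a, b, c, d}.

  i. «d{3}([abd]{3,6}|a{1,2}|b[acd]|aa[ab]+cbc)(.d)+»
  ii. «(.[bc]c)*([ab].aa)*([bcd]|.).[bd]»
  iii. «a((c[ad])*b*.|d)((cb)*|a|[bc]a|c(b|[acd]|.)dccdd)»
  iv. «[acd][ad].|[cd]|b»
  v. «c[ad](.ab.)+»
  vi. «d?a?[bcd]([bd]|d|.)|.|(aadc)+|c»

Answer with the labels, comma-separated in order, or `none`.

i → match
ii → no match
iii → no match — must start with `a`
iv → no match
v → no match — must start with `c`
vi → no match

i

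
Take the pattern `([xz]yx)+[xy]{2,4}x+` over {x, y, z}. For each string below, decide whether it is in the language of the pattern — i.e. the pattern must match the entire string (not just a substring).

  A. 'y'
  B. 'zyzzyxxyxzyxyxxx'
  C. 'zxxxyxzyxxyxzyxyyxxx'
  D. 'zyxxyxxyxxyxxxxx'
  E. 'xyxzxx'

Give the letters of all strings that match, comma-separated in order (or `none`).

A → no match — must end with 'x'
B → no match
C → no match
D → match
E → no match

D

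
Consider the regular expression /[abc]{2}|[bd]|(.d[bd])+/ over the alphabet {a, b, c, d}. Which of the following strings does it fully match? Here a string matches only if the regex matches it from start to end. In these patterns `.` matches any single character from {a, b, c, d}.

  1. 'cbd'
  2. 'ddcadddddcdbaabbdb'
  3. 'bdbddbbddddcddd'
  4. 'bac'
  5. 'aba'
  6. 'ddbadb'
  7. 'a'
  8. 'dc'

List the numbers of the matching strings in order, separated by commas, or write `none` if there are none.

1. 'cbd' → no match
2 → no match
3 → no match
4. 'bac' → no match
5. 'aba' → no match
6. 'ddbadb' → match
7. 'a' → no match
8. 'dc' → no match

6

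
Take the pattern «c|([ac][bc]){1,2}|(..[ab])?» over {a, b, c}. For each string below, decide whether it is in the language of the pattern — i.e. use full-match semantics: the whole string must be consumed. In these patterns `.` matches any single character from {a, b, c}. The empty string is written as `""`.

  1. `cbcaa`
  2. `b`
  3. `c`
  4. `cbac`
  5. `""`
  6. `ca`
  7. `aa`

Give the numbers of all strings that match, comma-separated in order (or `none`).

1 → no match
2 → no match
3 → match
4 → match
5 → match
6 → no match
7 → no match

3, 4, 5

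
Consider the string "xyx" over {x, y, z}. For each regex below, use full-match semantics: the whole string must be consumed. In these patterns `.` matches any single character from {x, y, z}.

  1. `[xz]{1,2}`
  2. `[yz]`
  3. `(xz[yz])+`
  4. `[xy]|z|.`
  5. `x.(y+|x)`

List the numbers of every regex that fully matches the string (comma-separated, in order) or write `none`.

1 → no match
2 → no match
3 → no match — must start with "xz"
4 → no match
5 → match

5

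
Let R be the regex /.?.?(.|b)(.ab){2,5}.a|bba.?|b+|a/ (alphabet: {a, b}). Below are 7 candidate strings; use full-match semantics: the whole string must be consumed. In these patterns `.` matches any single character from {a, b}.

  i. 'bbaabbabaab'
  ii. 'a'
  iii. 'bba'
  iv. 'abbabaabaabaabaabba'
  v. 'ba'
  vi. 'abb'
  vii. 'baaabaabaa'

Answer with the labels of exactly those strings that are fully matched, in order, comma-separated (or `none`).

ii, iii, iv, vii

i → no match
ii → match
iii → match
iv → match
v → no match
vi → no match
vii → match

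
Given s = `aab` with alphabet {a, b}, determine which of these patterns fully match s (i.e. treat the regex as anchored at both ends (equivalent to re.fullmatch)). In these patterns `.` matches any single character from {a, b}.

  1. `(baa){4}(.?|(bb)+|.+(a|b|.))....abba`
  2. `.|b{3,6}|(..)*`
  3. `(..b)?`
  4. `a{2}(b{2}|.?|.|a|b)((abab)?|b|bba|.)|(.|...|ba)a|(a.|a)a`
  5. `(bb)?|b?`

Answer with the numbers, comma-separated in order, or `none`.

3, 4

1 → no match — must start with `baa`
2 → no match
3 → match
4 → match
5 → no match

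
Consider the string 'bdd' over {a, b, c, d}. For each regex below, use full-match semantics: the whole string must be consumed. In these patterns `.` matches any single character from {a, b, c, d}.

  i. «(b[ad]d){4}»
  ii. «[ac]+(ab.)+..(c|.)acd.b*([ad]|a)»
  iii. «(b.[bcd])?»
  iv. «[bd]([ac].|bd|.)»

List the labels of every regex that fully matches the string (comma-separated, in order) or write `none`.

i → no match
ii → no match
iii → match
iv → no match

iii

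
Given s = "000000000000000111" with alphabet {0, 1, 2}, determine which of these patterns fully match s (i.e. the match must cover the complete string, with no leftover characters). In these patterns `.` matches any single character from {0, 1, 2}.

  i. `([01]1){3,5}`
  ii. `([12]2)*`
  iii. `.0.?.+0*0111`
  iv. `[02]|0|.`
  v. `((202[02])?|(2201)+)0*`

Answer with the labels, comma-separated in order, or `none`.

iii

i → no match
ii → no match
iii → match
iv → no match
v → no match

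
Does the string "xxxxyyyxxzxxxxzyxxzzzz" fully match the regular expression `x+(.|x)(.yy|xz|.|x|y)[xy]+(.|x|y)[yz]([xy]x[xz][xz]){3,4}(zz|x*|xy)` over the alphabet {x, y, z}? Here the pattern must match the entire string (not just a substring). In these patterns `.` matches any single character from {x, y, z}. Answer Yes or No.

No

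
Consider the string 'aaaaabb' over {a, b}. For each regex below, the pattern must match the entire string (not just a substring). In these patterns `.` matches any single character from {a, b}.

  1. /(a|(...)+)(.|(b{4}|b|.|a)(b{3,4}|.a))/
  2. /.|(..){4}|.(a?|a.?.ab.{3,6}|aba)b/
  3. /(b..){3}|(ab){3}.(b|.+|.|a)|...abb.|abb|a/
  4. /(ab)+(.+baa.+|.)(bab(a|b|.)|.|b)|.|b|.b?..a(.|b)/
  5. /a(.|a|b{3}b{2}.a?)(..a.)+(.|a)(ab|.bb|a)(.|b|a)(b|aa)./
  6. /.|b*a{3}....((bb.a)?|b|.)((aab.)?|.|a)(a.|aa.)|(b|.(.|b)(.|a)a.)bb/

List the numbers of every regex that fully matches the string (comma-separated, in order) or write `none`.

1 → match
2 → no match
3 → no match
4 → no match
5 → no match
6 → match

1, 6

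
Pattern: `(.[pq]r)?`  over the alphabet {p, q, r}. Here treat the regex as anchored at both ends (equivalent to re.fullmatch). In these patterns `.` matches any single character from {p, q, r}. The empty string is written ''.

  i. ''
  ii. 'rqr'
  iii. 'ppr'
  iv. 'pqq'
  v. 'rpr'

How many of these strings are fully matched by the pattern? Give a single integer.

4

i → match
ii → match
iii → match
iv → no match
v → match
Total matched: 4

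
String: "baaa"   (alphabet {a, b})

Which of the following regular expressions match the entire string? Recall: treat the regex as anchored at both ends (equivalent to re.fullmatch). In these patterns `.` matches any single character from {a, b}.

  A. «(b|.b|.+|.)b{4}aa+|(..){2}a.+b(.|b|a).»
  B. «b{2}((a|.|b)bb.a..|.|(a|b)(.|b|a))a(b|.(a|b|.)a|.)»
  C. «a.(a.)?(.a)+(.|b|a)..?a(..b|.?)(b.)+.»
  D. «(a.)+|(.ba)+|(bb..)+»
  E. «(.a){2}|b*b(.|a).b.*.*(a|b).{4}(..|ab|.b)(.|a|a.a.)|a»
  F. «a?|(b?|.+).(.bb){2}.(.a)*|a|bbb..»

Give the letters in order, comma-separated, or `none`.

E

A → no match
B → no match
C → no match — must start with "a"
D → no match
E → match
F → no match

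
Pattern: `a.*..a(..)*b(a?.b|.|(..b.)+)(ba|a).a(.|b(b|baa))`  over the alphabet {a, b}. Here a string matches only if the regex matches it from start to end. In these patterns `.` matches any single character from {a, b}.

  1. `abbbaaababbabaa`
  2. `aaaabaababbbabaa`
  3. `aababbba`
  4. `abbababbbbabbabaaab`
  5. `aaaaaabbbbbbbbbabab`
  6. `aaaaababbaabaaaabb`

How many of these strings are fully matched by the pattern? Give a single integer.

5

1 → match
2 → match
3 → no match
4 → match
5 → match
6 → match
Total matched: 5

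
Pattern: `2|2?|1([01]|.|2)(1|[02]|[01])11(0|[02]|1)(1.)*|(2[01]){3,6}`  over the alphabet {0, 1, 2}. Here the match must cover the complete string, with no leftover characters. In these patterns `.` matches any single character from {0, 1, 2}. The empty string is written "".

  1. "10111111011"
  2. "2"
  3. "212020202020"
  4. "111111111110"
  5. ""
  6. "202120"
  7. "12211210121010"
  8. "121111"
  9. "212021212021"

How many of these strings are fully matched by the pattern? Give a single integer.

1 → no match
2 → match
3 → match
4 → match
5 → match
6 → match
7 → match
8 → match
9 → match
Total matched: 8

8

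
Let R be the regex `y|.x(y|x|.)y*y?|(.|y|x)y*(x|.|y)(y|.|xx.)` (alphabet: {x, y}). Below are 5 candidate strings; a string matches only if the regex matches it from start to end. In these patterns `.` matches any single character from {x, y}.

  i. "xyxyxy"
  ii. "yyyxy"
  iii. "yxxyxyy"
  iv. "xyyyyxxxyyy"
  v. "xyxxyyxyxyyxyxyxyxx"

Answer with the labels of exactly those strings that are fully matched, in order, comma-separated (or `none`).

i → no match
ii → match
iii → no match
iv → no match
v → no match

ii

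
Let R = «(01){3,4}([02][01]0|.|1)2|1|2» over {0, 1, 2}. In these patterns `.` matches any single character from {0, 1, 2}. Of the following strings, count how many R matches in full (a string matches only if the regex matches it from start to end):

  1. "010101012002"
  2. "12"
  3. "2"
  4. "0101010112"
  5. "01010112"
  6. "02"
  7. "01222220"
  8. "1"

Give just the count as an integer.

1 → match
2 → no match
3 → match
4 → match
5 → match
6 → no match
7 → no match
8 → match
Total matched: 5

5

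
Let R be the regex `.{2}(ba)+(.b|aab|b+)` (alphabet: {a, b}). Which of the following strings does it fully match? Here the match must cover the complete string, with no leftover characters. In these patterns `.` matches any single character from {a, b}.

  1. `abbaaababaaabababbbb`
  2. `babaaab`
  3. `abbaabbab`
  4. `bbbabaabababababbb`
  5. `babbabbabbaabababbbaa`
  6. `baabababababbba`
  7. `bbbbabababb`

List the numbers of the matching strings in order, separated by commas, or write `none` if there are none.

1 → no match
2. `babaaab` → match
3. `abbaabbab` → no match
4 → no match
5 → no match
6 → no match
7. `bbbbabababb` → no match

2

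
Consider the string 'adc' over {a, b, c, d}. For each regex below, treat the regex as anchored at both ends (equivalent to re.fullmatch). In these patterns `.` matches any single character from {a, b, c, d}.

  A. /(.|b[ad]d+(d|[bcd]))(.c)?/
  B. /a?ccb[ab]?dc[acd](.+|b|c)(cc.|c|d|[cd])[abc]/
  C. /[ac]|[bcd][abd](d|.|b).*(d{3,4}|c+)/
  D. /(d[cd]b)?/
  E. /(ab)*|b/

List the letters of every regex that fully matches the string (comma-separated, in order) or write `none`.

A → match
B → no match
C → no match
D → no match
E → no match

A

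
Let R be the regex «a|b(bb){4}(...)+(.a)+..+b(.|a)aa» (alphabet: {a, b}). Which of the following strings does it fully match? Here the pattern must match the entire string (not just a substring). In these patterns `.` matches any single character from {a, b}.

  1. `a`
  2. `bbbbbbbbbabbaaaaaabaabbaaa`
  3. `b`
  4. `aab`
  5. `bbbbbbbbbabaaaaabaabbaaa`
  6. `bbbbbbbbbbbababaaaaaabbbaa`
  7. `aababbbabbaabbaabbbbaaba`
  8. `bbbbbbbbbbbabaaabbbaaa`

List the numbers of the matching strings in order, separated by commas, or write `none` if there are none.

1 → match
2 → match
3 → no match
4 → no match
5 → match
6 → match
7 → no match
8 → match

1, 2, 5, 6, 8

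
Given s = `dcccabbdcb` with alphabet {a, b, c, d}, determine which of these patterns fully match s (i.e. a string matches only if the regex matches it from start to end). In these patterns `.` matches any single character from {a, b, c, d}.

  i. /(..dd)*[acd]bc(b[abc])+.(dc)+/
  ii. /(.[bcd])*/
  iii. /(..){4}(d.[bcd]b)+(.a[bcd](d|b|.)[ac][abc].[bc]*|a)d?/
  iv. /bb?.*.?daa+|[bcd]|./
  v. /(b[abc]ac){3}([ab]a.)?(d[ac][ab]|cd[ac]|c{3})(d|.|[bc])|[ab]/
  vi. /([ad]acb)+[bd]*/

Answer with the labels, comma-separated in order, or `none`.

i → no match — must end with `dc`
ii → match
iii → no match
iv → no match
v → no match
vi → no match

ii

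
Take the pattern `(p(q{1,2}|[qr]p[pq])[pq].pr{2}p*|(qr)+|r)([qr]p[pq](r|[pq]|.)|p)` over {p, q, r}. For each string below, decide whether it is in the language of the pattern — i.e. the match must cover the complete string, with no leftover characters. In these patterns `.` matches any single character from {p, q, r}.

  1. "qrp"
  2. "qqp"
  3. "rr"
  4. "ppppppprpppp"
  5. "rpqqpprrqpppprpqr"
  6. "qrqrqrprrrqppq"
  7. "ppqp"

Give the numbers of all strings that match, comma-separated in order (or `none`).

1

1 → match
2 → no match
3 → no match
4 → no match
5 → no match
6 → no match
7 → no match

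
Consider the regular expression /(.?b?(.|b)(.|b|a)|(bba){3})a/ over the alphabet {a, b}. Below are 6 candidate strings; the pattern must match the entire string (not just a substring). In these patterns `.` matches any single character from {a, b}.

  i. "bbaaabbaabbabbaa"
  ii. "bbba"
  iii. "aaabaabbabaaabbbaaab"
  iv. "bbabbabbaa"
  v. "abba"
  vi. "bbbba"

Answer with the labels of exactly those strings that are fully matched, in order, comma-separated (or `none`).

ii, iv, v, vi

i → no match
ii → match
iii → no match — must end with "a"
iv → match
v → match
vi → match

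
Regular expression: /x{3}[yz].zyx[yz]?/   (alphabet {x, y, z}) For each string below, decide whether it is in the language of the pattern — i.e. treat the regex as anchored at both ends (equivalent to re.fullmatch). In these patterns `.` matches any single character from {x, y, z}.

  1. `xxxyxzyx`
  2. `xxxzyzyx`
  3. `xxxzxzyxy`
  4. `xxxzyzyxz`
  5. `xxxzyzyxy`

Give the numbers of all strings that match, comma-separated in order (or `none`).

1 → match
2 → match
3 → match
4 → match
5 → match

1, 2, 3, 4, 5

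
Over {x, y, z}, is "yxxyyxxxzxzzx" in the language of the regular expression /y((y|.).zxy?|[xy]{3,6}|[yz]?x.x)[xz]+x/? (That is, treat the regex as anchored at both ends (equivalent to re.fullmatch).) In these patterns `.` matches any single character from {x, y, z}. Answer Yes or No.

Yes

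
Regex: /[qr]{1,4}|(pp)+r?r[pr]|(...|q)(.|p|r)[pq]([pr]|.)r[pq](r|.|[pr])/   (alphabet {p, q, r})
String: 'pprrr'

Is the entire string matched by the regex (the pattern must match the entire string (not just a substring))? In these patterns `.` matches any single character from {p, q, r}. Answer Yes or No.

Yes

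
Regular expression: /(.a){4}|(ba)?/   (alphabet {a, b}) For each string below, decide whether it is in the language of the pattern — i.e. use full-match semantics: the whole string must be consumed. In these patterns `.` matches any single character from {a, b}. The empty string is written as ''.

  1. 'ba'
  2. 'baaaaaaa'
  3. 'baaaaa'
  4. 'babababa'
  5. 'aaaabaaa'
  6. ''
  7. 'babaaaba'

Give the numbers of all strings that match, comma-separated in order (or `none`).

1, 2, 4, 5, 6, 7

1. 'ba' → match
2. 'baaaaaaa' → match
3. 'baaaaa' → no match
4. 'babababa' → match
5. 'aaaabaaa' → match
6. '' → match
7. 'babaaaba' → match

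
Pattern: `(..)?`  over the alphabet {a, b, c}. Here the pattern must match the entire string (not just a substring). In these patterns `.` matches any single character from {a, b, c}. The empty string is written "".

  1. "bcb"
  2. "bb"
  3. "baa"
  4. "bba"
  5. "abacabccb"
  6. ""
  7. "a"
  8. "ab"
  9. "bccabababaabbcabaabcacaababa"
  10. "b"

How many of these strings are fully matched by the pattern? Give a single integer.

1 → no match
2 → match
3 → no match
4 → no match
5 → no match
6 → match
7 → no match
8 → match
9 → no match
10 → no match
Total matched: 3

3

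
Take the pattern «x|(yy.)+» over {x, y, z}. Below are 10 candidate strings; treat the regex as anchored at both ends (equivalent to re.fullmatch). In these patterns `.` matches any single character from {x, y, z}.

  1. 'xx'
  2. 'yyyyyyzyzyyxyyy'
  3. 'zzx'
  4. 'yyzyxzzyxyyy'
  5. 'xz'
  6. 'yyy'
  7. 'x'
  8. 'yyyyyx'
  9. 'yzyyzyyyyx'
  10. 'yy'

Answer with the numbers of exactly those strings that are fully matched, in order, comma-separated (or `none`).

1 → no match
2 → no match
3 → no match
4 → no match
5 → no match
6 → match
7 → match
8 → match
9 → no match
10 → no match

6, 7, 8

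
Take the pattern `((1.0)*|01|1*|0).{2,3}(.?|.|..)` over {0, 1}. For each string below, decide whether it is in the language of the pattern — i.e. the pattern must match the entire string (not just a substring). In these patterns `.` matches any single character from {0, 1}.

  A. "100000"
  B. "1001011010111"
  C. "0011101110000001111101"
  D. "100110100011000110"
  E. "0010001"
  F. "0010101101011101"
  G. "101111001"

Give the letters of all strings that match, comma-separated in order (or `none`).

A. "100000" → match
B → no match
C → no match
D → no match
E. "0010001" → no match
F → no match
G. "101111001" → no match

A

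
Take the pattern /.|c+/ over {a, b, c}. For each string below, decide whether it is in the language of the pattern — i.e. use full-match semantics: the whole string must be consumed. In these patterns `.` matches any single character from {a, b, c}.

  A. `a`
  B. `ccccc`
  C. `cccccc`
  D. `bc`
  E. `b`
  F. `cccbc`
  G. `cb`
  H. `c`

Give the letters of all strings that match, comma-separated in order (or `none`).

A. `a` → match
B. `ccccc` → match
C. `cccccc` → match
D. `bc` → no match
E. `b` → match
F. `cccbc` → no match
G. `cb` → no match
H. `c` → match

A, B, C, E, H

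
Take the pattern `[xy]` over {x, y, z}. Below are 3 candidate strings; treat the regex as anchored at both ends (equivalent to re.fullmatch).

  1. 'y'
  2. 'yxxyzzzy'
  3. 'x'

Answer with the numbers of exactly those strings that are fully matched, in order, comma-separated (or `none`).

1, 3

1 → match
2 → no match
3 → match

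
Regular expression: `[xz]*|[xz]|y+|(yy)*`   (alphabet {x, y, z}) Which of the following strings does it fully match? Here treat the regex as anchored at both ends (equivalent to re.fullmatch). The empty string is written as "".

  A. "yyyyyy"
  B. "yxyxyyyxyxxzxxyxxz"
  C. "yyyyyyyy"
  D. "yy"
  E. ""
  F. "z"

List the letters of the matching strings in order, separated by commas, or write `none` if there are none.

A → match
B → no match
C → match
D → match
E → match
F → match

A, C, D, E, F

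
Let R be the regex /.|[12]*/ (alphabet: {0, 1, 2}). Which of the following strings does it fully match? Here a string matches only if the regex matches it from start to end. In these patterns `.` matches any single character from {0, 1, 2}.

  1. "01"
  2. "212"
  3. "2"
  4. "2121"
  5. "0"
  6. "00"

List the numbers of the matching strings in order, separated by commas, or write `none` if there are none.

2, 3, 4, 5

1 → no match
2 → match
3 → match
4 → match
5 → match
6 → no match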